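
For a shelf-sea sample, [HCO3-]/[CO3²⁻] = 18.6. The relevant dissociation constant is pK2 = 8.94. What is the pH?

From K2 = [H⁺][CO3²⁻]/[HCO3-]:  pH = pK2 − log₁₀([HCO3-]/[CO3²⁻])
log₁₀(18.6) = +1.270
pH = 8.94 − (+1.270) = 7.67

pH = 7.67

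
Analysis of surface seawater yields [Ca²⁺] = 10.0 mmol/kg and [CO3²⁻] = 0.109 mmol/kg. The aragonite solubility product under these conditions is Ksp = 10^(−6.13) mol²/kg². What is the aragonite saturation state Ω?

Ksp = 10^(−6.13) = 7.413×10^-7
Ω = [Ca²⁺][CO3²⁻]/Ksp = (10.0×10^-3)(0.109×10^-3) / 7.413×10^-7 = 1.47

Ω = 1.47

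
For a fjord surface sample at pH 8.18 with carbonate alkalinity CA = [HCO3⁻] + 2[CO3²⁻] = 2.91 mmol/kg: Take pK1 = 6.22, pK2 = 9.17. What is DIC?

CA = [HCO3⁻] + 2[CO3²⁻] = (α₁ + 2α₂)·DIC
At pH 8.18: [H⁺]/K1 = 10^-1.96 = 0.010965, K2/[H⁺] = 10^-0.99 = 0.10233
α₁ = 1/(1 + 0.010965 + 0.10233) = 1/1.1133 = 0.8982; α₂ = α₁·K2/[H⁺] = 0.09192
α₁ + 2α₂ = 1.0821
DIC = CA / (α₁ + 2α₂) = 2.91 / 1.0821 = 2.69 mmol/kg

DIC = 2.69 mmol/kg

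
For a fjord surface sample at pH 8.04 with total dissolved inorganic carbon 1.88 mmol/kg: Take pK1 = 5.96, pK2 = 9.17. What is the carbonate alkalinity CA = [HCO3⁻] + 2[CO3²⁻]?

CA = [HCO3⁻] + 2[CO3²⁻] = (α₁ + 2α₂)·DIC
At pH 8.04: [H⁺]/K1 = 10^-2.08 = 0.0083176, K2/[H⁺] = 10^-1.13 = 0.074131
α₁ = 1/(1 + 0.0083176 + 0.074131) = 1/1.0824 = 0.9238; α₂ = α₁·K2/[H⁺] = 0.06848
α₁ + 2α₂ = 1.0608
CA = 1.0608 × 1.88 = 1.99 mmol/kg

CA = 1.99 mmol/kg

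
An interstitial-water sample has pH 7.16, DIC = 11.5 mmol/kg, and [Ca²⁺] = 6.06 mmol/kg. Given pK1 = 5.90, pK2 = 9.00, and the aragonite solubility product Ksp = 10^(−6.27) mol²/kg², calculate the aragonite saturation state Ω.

Ω = 1.75

α₂ = 1 / (1 + [H⁺]/K2 + [H⁺]²/(K1K2)) = 1 / (1 + 10^+1.84 + 10^+0.58)
   = 1 / (1 + 69.183 + 3.8019) = 1/73.985 = 0.01352
[CO3²⁻] = α₂ × DIC = 0.01352 × 11.5 = 0.1554 mmol/kg
Ksp = 10^(−6.27) = 5.370×10^-7
Ω = [Ca²⁺][CO3²⁻]/Ksp = (6.06×10^-3)(1.554×10^-4) / 5.370×10^-7 = 1.75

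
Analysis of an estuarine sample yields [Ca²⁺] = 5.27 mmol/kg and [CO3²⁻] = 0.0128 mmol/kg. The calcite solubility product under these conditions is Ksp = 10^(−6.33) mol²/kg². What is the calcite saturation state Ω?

Ksp = 10^(−6.33) = 4.677×10^-7
Ω = [Ca²⁺][CO3²⁻]/Ksp = (5.27×10^-3)(0.0128×10^-3) / 4.677×10^-7 = 0.144

Ω = 0.144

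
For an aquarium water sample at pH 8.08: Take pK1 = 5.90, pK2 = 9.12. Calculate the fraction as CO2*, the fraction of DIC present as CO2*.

α₀ = 1 / (1 + K1/[H⁺] + K1K2/[H⁺]²) = 1 / (1 + 10^+2.18 + 10^+1.14)
   = 1 / (1 + 151.36 + 13.804) = 1/166.16 = 0.006018

α₀ = 0.00602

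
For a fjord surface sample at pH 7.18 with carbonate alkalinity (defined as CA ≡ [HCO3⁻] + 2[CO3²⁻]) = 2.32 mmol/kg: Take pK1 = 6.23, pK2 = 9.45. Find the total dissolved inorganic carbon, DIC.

CA = [HCO3⁻] + 2[CO3²⁻] = (α₁ + 2α₂)·DIC
At pH 7.18: [H⁺]/K1 = 10^-0.95 = 0.11220, K2/[H⁺] = 10^-2.27 = 0.0053703
α₁ = 1/(1 + 0.11220 + 0.0053703) = 1/1.1176 = 0.8948; α₂ = α₁·K2/[H⁺] = 0.004805
α₁ + 2α₂ = 0.9044
DIC = CA / (α₁ + 2α₂) = 2.32 / 0.9044 = 2.57 mmol/kg

DIC = 2.57 mmol/kg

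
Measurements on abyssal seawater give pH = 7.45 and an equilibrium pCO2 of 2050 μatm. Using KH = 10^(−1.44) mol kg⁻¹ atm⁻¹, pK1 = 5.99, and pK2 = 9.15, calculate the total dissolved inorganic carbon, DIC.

[CO2*] = KH · pCO2 = 10^(−1.44) × 2050×10^-6 = 7.443×10^-5 mol/kg
α₀ = 1/(1 + K1/[H⁺] + K1K2/[H⁺]²) = 1/(1 + 10^+1.46 + 10^-0.24) = 0.03288
DIC = [CO2*]/α₀ = 7.443×10^-5 / 0.03288 = 2.26 mmol/kg

DIC = 2.26 mmol/kg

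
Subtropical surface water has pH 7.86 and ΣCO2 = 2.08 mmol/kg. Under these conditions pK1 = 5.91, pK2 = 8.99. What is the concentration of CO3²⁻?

α₂ = 1 / (1 + [H⁺]/K2 + [H⁺]²/(K1K2)) = 1 / (1 + 10^+1.13 + 10^-0.82)
   = 1 / (1 + 13.490 + 0.15136) = 1/14.641 = 0.06830
[CO3²⁻] = α₂ × DIC = 0.06830 × 2.08 = 0.142 mmol/kg

[CO3²⁻] = 0.142 mmol/kg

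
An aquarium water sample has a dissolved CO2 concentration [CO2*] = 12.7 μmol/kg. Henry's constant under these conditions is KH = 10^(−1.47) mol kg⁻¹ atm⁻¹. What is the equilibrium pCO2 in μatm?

KH = 10^(−1.47) = 3.388×10^-2 mol kg⁻¹ atm⁻¹
pCO2 = [CO2*]/KH = 12.7×10^-6 / 3.388×10^-2 = 3.75×10^-4 atm = 375 μatm

pCO2 = 375 μatm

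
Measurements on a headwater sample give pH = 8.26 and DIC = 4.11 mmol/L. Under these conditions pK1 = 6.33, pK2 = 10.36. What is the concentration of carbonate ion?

[CO3²⁻] = 0.0320 mmol/L

α₂ = 1 / (1 + [H⁺]/K2 + [H⁺]²/(K1K2)) = 1 / (1 + 10^+2.10 + 10^+0.17)
   = 1 / (1 + 125.89 + 1.4791) = 1/128.37 = 0.007790
[CO3²⁻] = α₂ × DIC = 0.007790 × 4.11 = 0.0320 mmol/L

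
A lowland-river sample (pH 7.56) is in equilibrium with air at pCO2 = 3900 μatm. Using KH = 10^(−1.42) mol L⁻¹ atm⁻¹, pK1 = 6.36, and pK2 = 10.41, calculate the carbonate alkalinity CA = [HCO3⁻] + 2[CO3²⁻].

CA = 2.36 mmol/L

[CO2*] = KH · pCO2 = 10^(−1.42) × 3900×10^-6 = 1.483×10^-4 mol/L
α₀ = 1/(1 + K1/[H⁺] + K1K2/[H⁺]²) = 1/(1 + 10^+1.20 + 10^-1.65) = 0.05927
DIC = [CO2*]/α₀ = 1.483×10^-4 / 0.05927 = 2.502 mmol/L
CA = (α₁ + 2α₂)·DIC = (0.9394 + 2×0.001327) × 2.502 = 2.36 mmol/L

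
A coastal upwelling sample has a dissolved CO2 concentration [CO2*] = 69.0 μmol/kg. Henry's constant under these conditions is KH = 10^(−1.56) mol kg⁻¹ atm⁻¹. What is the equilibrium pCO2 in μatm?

KH = 10^(−1.56) = 2.754×10^-2 mol kg⁻¹ atm⁻¹
pCO2 = [CO2*]/KH = 69.0×10^-6 / 2.754×10^-2 = 2.51×10^-3 atm = 2510 μatm

pCO2 = 2510 μatm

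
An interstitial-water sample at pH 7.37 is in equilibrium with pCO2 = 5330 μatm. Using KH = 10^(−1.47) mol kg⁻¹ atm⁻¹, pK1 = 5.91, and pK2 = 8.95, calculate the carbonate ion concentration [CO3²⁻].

[CO3²⁻] = 0.137 mmol/kg

[CO2*] = KH · pCO2 = 10^(−1.47) × 5330×10^-6 = 1.806×10^-4 mol/kg
α₀ = 1/(1 + K1/[H⁺] + K1K2/[H⁺]²) = 1/(1 + 10^+1.46 + 10^-0.12) = 0.03268
DIC = [CO2*]/α₀ = 1.806×10^-4 / 0.03268 = 5.526 mmol/kg
[CO3²⁻] = α₂·DIC; α₂ = 0.02479, so [CO3²⁻] = 0.02479 × 5.526 = 0.137 mmol/kg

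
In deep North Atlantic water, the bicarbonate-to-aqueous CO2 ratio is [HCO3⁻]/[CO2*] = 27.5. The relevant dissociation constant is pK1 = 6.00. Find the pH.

From K1 = [H⁺][HCO3⁻]/[CO2*]:  pH = pK1 + log₁₀([HCO3⁻]/[CO2*])
log₁₀(27.5) = +1.439
pH = 6.00 + (+1.439) = 7.44

pH = 7.44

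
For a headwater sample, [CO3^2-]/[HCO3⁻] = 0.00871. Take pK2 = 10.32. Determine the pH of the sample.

pH = 8.26

From K2 = [H⁺][CO3^2-]/[HCO3⁻]:  pH = pK2 + log₁₀([CO3^2-]/[HCO3⁻])
log₁₀(0.00871) = -2.060
pH = 10.32 + (-2.060) = 8.26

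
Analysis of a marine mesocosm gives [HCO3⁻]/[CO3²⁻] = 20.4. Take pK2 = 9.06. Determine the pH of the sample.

pH = 7.75

From K2 = [H⁺][CO3²⁻]/[HCO3⁻]:  pH = pK2 − log₁₀([HCO3⁻]/[CO3²⁻])
log₁₀(20.4) = +1.310
pH = 9.06 − (+1.310) = 7.75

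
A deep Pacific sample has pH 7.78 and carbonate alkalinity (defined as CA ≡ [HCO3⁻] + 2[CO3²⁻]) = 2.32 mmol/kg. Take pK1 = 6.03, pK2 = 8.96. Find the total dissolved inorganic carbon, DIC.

DIC = 2.22 mmol/kg

CA = [HCO3⁻] + 2[CO3²⁻] = (α₁ + 2α₂)·DIC
At pH 7.78: [H⁺]/K1 = 10^-1.75 = 0.017783, K2/[H⁺] = 10^-1.18 = 0.066069
α₁ = 1/(1 + 0.017783 + 0.066069) = 1/1.0839 = 0.9226; α₂ = α₁·K2/[H⁺] = 0.06096
α₁ + 2α₂ = 1.0446
DIC = CA / (α₁ + 2α₂) = 2.32 / 1.0446 = 2.22 mmol/kg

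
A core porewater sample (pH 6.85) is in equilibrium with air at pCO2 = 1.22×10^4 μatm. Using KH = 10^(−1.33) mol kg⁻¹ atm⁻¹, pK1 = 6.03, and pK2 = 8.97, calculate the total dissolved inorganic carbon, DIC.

[CO2*] = KH · pCO2 = 10^(−1.33) × 1.22×10^4×10^-6 = 5.706×10^-4 mol/kg
α₀ = 1/(1 + K1/[H⁺] + K1K2/[H⁺]²) = 1/(1 + 10^+0.82 + 10^-1.30) = 0.1306
DIC = [CO2*]/α₀ = 5.706×10^-4 / 0.1306 = 4.37 mmol/kg

DIC = 4.37 mmol/kg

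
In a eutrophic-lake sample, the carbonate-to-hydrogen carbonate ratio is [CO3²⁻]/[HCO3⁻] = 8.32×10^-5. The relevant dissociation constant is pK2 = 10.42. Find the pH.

From K2 = [H⁺][CO3²⁻]/[HCO3⁻]:  pH = pK2 + log₁₀([CO3²⁻]/[HCO3⁻])
log₁₀(8.32×10^-5) = -4.080
pH = 10.42 + (-4.080) = 6.34

pH = 6.34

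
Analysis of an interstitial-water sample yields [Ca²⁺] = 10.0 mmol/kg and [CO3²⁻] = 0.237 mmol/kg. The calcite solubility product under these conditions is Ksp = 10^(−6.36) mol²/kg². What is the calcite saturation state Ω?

Ω = 5.43

Ksp = 10^(−6.36) = 4.365×10^-7
Ω = [Ca²⁺][CO3²⁻]/Ksp = (10.0×10^-3)(0.237×10^-3) / 4.365×10^-7 = 5.43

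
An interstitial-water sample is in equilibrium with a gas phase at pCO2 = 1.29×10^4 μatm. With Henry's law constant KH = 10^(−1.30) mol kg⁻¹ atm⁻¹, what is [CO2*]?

KH = 10^(−1.30) = 5.012×10^-2 mol kg⁻¹ atm⁻¹
[CO2*] = KH · pCO2 = 5.012×10^-2 × 1.29×10^4×10^-6 atm = 6.47×10^-4 mol/kg

[CO2*] = 647 μmol/kg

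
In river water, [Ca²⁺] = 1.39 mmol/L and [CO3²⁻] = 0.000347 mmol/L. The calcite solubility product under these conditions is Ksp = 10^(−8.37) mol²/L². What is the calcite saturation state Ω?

Ksp = 10^(−8.37) = 4.266×10^-9
Ω = [Ca²⁺][CO3²⁻]/Ksp = (1.39×10^-3)(0.000347×10^-3) / 4.266×10^-9 = 0.113

Ω = 0.113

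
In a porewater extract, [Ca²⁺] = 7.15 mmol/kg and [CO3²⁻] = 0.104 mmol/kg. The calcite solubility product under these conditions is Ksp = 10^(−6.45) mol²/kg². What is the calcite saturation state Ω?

Ksp = 10^(−6.45) = 3.548×10^-7
Ω = [Ca²⁺][CO3²⁻]/Ksp = (7.15×10^-3)(0.104×10^-3) / 3.548×10^-7 = 2.10

Ω = 2.10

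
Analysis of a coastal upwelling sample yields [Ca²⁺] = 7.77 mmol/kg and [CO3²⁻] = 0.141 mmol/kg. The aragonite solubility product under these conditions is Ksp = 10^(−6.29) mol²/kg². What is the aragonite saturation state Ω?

Ω = 2.14

Ksp = 10^(−6.29) = 5.129×10^-7
Ω = [Ca²⁺][CO3²⁻]/Ksp = (7.77×10^-3)(0.141×10^-3) / 5.129×10^-7 = 2.14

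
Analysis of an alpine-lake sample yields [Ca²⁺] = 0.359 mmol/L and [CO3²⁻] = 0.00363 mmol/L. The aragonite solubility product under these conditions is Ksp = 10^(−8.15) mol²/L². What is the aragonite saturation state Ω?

Ω = 0.184

Ksp = 10^(−8.15) = 7.079×10^-9
Ω = [Ca²⁺][CO3²⁻]/Ksp = (0.359×10^-3)(0.00363×10^-3) / 7.079×10^-9 = 0.184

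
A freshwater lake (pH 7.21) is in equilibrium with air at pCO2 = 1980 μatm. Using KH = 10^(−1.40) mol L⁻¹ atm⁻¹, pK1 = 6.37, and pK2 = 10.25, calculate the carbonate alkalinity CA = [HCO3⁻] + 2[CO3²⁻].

[CO2*] = KH · pCO2 = 10^(−1.40) × 1980×10^-6 = 7.883×10^-5 mol/L
α₀ = 1/(1 + K1/[H⁺] + K1K2/[H⁺]²) = 1/(1 + 10^+0.84 + 10^-2.20) = 0.1262
DIC = [CO2*]/α₀ = 7.883×10^-5 / 0.1262 = 0.6247 mmol/L
CA = (α₁ + 2α₂)·DIC = (0.8730 + 2×0.0007962) × 0.6247 = 0.546 mmol/L

CA = 0.546 mmol/L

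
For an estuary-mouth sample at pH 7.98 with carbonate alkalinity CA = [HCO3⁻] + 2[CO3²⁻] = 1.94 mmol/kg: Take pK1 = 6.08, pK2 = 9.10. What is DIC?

CA = [HCO3⁻] + 2[CO3²⁻] = (α₁ + 2α₂)·DIC
At pH 7.98: [H⁺]/K1 = 10^-1.90 = 0.012589, K2/[H⁺] = 10^-1.12 = 0.075858
α₁ = 1/(1 + 0.012589 + 0.075858) = 1/1.0884 = 0.9187; α₂ = α₁·K2/[H⁺] = 0.06969
α₁ + 2α₂ = 1.0581
DIC = CA / (α₁ + 2α₂) = 1.94 / 1.0581 = 1.83 mmol/kg

DIC = 1.83 mmol/kg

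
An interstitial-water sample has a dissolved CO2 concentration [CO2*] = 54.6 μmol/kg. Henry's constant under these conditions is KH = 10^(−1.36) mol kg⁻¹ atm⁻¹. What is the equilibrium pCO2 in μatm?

pCO2 = 1250 μatm

KH = 10^(−1.36) = 4.365×10^-2 mol kg⁻¹ atm⁻¹
pCO2 = [CO2*]/KH = 54.6×10^-6 / 4.365×10^-2 = 1.25×10^-3 atm = 1250 μatm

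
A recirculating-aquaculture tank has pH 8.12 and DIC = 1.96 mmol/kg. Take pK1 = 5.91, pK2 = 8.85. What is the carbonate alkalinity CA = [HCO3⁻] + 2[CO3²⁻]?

CA = [HCO3⁻] + 2[CO3²⁻] = (α₁ + 2α₂)·DIC
At pH 8.12: [H⁺]/K1 = 10^-2.21 = 0.0061660, K2/[H⁺] = 10^-0.73 = 0.18621
α₁ = 1/(1 + 0.0061660 + 0.18621) = 1/1.1924 = 0.8387; α₂ = α₁·K2/[H⁺] = 0.1562
α₁ + 2α₂ = 1.1510
CA = 1.1510 × 1.96 = 2.26 mmol/kg

CA = 2.26 mmol/kg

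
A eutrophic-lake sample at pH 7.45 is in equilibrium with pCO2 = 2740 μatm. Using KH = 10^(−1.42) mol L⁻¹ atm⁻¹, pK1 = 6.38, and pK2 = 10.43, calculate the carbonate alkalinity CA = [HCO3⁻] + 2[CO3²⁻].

CA = 1.23 mmol/L

[CO2*] = KH · pCO2 = 10^(−1.42) × 2740×10^-6 = 1.042×10^-4 mol/L
α₀ = 1/(1 + K1/[H⁺] + K1K2/[H⁺]²) = 1/(1 + 10^+1.07 + 10^-1.91) = 0.07836
DIC = [CO2*]/α₀ = 1.042×10^-4 / 0.07836 = 1.329 mmol/L
CA = (α₁ + 2α₂)·DIC = (0.9207 + 2×0.0009641) × 1.329 = 1.23 mmol/L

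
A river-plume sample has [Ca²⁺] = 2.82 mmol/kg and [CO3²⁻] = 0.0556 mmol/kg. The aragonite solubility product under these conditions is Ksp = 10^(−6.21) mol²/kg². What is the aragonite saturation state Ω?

Ksp = 10^(−6.21) = 6.166×10^-7
Ω = [Ca²⁺][CO3²⁻]/Ksp = (2.82×10^-3)(0.0556×10^-3) / 6.166×10^-7 = 0.254

Ω = 0.254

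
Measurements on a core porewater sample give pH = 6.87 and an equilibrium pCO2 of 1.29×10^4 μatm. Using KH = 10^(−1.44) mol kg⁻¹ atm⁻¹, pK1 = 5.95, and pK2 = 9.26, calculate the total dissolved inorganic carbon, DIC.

[CO2*] = KH · pCO2 = 10^(−1.44) × 1.29×10^4×10^-6 = 4.684×10^-4 mol/kg
α₀ = 1/(1 + K1/[H⁺] + K1K2/[H⁺]²) = 1/(1 + 10^+0.92 + 10^-1.47) = 0.1069
DIC = [CO2*]/α₀ = 4.684×10^-4 / 0.1069 = 4.38 mmol/kg

DIC = 4.38 mmol/kg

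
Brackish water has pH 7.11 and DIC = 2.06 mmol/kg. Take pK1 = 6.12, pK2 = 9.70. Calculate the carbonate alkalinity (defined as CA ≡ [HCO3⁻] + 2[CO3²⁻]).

CA = 1.87 mmol/kg

CA = [HCO3⁻] + 2[CO3²⁻] = (α₁ + 2α₂)·DIC
At pH 7.11: [H⁺]/K1 = 10^-0.99 = 0.10233, K2/[H⁺] = 10^-2.59 = 0.0025704
α₁ = 1/(1 + 0.10233 + 0.0025704) = 1/1.1049 = 0.9051; α₂ = α₁·K2/[H⁺] = 0.002326
α₁ + 2α₂ = 0.9097
CA = 0.9097 × 2.06 = 1.87 mmol/kg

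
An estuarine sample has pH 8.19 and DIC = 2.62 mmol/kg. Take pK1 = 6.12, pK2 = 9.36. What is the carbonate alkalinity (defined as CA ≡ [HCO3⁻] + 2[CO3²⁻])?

CA = 2.76 mmol/kg

CA = [HCO3⁻] + 2[CO3²⁻] = (α₁ + 2α₂)·DIC
At pH 8.19: [H⁺]/K1 = 10^-2.07 = 0.0085114, K2/[H⁺] = 10^-1.17 = 0.067608
α₁ = 1/(1 + 0.0085114 + 0.067608) = 1/1.0761 = 0.9293; α₂ = α₁·K2/[H⁺] = 0.06283
α₁ + 2α₂ = 1.0549
CA = 1.0549 × 2.62 = 2.76 mmol/kg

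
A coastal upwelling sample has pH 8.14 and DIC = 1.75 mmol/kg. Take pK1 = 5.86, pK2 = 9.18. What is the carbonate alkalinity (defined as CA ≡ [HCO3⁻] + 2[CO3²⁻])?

CA = [HCO3⁻] + 2[CO3²⁻] = (α₁ + 2α₂)·DIC
At pH 8.14: [H⁺]/K1 = 10^-2.28 = 0.0052481, K2/[H⁺] = 10^-1.04 = 0.091201
α₁ = 1/(1 + 0.0052481 + 0.091201) = 1/1.0964 = 0.9120; α₂ = α₁·K2/[H⁺] = 0.08318
α₁ + 2α₂ = 1.0784
CA = 1.0784 × 1.75 = 1.89 mmol/kg

CA = 1.89 mmol/kg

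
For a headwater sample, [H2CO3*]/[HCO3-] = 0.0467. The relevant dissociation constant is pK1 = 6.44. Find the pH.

pH = 7.77

From K1 = [H⁺][HCO3-]/[H2CO3*]:  pH = pK1 − log₁₀([H2CO3*]/[HCO3-])
log₁₀(0.0467) = -1.331
pH = 6.44 − (-1.331) = 7.77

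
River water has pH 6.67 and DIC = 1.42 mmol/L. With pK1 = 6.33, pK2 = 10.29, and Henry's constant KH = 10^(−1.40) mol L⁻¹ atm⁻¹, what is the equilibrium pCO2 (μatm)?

pCO2 = 1.12×10^4 μatm

α₀ = 1 / (1 + K1/[H⁺] + K1K2/[H⁺]²) = 1 / (1 + 10^+0.34 + 10^-3.28)
   = 1 / (1 + 2.1878 + 0.00052481) = 1/3.1883 = 0.3136
[CO2*] = α₀ × DIC = 0.3136 × 1.42 = 0.4454 mmol/L
pCO2 = [CO2*]/KH = 4.454×10^-4 / 3.981×10^-2 = 1.12×10^4 μatm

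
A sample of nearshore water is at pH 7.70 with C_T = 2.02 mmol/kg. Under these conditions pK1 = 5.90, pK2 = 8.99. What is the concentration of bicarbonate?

α₁ = 1 / (1 + [H⁺]/K1 + K2/[H⁺]) = 1 / (1 + 10^-1.80 + 10^-1.29)
   = 1 / (1 + 0.015849 + 0.051286) = 1/1.0671 = 0.9371
[HCO3⁻] = α₁ × DIC = 0.9371 × 2.02 = 1.89 mmol/kg

[HCO3⁻] = 1.89 mmol/kg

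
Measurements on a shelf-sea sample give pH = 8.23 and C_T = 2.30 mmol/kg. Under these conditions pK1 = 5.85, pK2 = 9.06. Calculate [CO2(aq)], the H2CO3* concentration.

α₀ = 1 / (1 + K1/[H⁺] + K1K2/[H⁺]²) = 1 / (1 + 10^+2.38 + 10^+1.55)
   = 1 / (1 + 239.88 + 35.481) = 1/276.36 = 0.003618
[CO2*] = α₀ × DIC = 0.003618 × 2.30 = 0.00832 mmol/kg = 8.32 μmol/kg

[CO2*] = 8.32 μmol/kg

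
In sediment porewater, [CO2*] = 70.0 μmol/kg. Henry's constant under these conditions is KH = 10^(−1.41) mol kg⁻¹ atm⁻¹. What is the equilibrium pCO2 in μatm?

KH = 10^(−1.41) = 3.890×10^-2 mol kg⁻¹ atm⁻¹
pCO2 = [CO2*]/KH = 70.0×10^-6 / 3.890×10^-2 = 1.80×10^-3 atm = 1800 μatm

pCO2 = 1800 μatm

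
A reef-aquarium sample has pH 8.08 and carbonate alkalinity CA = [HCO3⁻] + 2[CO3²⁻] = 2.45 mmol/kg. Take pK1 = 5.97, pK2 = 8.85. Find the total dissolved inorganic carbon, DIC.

CA = [HCO3⁻] + 2[CO3²⁻] = (α₁ + 2α₂)·DIC
At pH 8.08: [H⁺]/K1 = 10^-2.11 = 0.0077625, K2/[H⁺] = 10^-0.77 = 0.16982
α₁ = 1/(1 + 0.0077625 + 0.16982) = 1/1.1776 = 0.8492; α₂ = α₁·K2/[H⁺] = 0.1442
α₁ + 2α₂ = 1.1376
DIC = CA / (α₁ + 2α₂) = 2.45 / 1.1376 = 2.15 mmol/kg

DIC = 2.15 mmol/kg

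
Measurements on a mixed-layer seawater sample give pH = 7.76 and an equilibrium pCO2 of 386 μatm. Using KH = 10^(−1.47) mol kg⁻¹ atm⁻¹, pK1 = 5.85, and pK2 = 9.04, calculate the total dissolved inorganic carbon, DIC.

DIC = 1.13 mmol/kg

[CO2*] = KH · pCO2 = 10^(−1.47) × 386×10^-6 = 1.308×10^-5 mol/kg
α₀ = 1/(1 + K1/[H⁺] + K1K2/[H⁺]²) = 1/(1 + 10^+1.91 + 10^+0.63) = 0.01155
DIC = [CO2*]/α₀ = 1.308×10^-5 / 0.01155 = 1.13 mmol/kg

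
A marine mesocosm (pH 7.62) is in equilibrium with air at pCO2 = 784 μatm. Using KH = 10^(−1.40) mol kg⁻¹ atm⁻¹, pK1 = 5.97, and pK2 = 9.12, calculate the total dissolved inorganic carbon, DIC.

[CO2*] = KH · pCO2 = 10^(−1.40) × 784×10^-6 = 3.121×10^-5 mol/kg
α₀ = 1/(1 + K1/[H⁺] + K1K2/[H⁺]²) = 1/(1 + 10^+1.65 + 10^+0.15) = 0.02124
DIC = [CO2*]/α₀ = 3.121×10^-5 / 0.02124 = 1.47 mmol/kg

DIC = 1.47 mmol/kg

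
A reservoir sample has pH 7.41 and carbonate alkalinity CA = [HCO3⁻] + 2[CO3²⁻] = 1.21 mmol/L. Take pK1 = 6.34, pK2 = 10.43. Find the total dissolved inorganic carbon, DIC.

DIC = 1.31 mmol/L

CA = [HCO3⁻] + 2[CO3²⁻] = (α₁ + 2α₂)·DIC
At pH 7.41: [H⁺]/K1 = 10^-1.07 = 0.085114, K2/[H⁺] = 10^-3.02 = 0.00095499
α₁ = 1/(1 + 0.085114 + 0.00095499) = 1/1.0861 = 0.9208; α₂ = α₁·K2/[H⁺] = 0.0008793
α₁ + 2α₂ = 0.9225
DIC = CA / (α₁ + 2α₂) = 1.21 / 0.9225 = 1.31 mmol/L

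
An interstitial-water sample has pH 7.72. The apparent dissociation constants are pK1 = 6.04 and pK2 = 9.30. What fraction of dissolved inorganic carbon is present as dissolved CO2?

α₀ = 1 / (1 + K1/[H⁺] + K1K2/[H⁺]²) = 1 / (1 + 10^+1.68 + 10^+0.10)
   = 1 / (1 + 47.863 + 1.2589) = 1/50.122 = 0.01995

α₀ = 0.0200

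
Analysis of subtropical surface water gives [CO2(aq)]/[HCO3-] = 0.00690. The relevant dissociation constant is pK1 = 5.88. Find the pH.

From K1 = [H⁺][HCO3-]/[CO2(aq)]:  pH = pK1 − log₁₀([CO2(aq)]/[HCO3-])
log₁₀(0.00690) = -2.161
pH = 5.88 − (-2.161) = 8.04

pH = 8.04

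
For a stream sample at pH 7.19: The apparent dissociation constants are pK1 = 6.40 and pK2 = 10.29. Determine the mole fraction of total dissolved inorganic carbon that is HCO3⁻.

α₁ = 1 / (1 + [H⁺]/K1 + K2/[H⁺]) = 1 / (1 + 10^-0.79 + 10^-3.10)
   = 1 / (1 + 0.16218 + 0.00079433) = 1/1.1630 = 0.8599

α₁ = 0.860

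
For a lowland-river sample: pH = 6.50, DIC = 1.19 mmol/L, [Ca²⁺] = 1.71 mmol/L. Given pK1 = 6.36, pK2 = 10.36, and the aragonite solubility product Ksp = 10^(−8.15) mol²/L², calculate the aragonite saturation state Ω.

α₂ = 1 / (1 + [H⁺]/K2 + [H⁺]²/(K1K2)) = 1 / (1 + 10^+3.86 + 10^+3.72)
   = 1 / (1 + 7244.4 + 5248.1) = 1/1.2493×10^4 = 8.004×10^-5
[CO3²⁻] = α₂ × DIC = 8.004×10^-5 × 1.19 = 9.525×10^-5 mmol/L = 0.09525 μmol/L
Ksp = 10^(−8.15) = 7.079×10^-9
Ω = [Ca²⁺][CO3²⁻]/Ksp = (1.71×10^-3)(9.525×10^-8) / 7.079×10^-9 = 0.0230

Ω = 0.0230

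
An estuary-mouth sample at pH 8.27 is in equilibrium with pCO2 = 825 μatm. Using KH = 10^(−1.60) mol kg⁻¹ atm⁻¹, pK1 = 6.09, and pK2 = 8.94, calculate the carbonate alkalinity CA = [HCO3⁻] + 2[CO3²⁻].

CA = 4.48 mmol/kg

[CO2*] = KH · pCO2 = 10^(−1.60) × 825×10^-6 = 2.072×10^-5 mol/kg
α₀ = 1/(1 + K1/[H⁺] + K1K2/[H⁺]²) = 1/(1 + 10^+2.18 + 10^+1.51) = 0.005414
DIC = [CO2*]/α₀ = 2.072×10^-5 / 0.005414 = 3.828 mmol/kg
CA = (α₁ + 2α₂)·DIC = (0.8194 + 2×0.1752) × 3.828 = 4.48 mmol/kg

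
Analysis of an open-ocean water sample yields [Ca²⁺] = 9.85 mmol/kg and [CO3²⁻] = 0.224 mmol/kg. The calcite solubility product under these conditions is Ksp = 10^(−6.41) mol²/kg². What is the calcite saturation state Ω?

Ω = 5.67

Ksp = 10^(−6.41) = 3.890×10^-7
Ω = [Ca²⁺][CO3²⁻]/Ksp = (9.85×10^-3)(0.224×10^-3) / 3.890×10^-7 = 5.67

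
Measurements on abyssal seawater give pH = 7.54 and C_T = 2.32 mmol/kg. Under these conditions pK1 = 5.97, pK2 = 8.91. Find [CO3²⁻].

[CO3²⁻] = 0.0925 mmol/kg

α₂ = 1 / (1 + [H⁺]/K2 + [H⁺]²/(K1K2)) = 1 / (1 + 10^+1.37 + 10^-0.20)
   = 1 / (1 + 23.442 + 0.63096) = 1/25.073 = 0.03988
[CO3²⁻] = α₂ × DIC = 0.03988 × 2.32 = 0.0925 mmol/kg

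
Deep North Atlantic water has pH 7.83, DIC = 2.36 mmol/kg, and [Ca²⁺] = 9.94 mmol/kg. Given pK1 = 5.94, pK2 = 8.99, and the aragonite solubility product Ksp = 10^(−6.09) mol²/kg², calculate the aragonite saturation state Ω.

Ω = 1.85

α₂ = 1 / (1 + [H⁺]/K2 + [H⁺]²/(K1K2)) = 1 / (1 + 10^+1.16 + 10^-0.73)
   = 1 / (1 + 14.454 + 0.18621) = 1/15.641 = 0.06394
[CO3²⁻] = α₂ × DIC = 0.06394 × 2.36 = 0.1509 mmol/kg
Ksp = 10^(−6.09) = 8.128×10^-7
Ω = [Ca²⁺][CO3²⁻]/Ksp = (9.94×10^-3)(1.509×10^-4) / 8.128×10^-7 = 1.85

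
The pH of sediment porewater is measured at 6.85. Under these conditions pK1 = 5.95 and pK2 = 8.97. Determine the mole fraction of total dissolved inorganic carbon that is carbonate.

α₂ = 0.00669

α₂ = 1 / (1 + [H⁺]/K2 + [H⁺]²/(K1K2)) = 1 / (1 + 10^+2.12 + 10^+1.22)
   = 1 / (1 + 131.83 + 16.596) = 1/149.42 = 0.006692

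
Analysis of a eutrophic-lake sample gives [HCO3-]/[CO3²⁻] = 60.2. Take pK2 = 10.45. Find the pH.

From K2 = [H⁺][CO3²⁻]/[HCO3-]:  pH = pK2 − log₁₀([HCO3-]/[CO3²⁻])
log₁₀(60.2) = +1.780
pH = 10.45 − (+1.780) = 8.67

pH = 8.67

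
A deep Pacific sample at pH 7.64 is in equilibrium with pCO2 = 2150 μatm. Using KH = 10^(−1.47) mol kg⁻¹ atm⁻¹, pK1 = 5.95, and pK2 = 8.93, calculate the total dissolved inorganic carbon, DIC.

DIC = 3.82 mmol/kg

[CO2*] = KH · pCO2 = 10^(−1.47) × 2150×10^-6 = 7.285×10^-5 mol/kg
α₀ = 1/(1 + K1/[H⁺] + K1K2/[H⁺]²) = 1/(1 + 10^+1.69 + 10^+0.40) = 0.01905
DIC = [CO2*]/α₀ = 7.285×10^-5 / 0.01905 = 3.82 mmol/kg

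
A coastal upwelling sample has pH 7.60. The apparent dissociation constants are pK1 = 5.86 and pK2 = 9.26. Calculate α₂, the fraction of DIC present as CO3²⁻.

α₂ = 0.0210

α₂ = 1 / (1 + [H⁺]/K2 + [H⁺]²/(K1K2)) = 1 / (1 + 10^+1.66 + 10^-0.08)
   = 1 / (1 + 45.709 + 0.83176) = 1/47.541 = 0.02103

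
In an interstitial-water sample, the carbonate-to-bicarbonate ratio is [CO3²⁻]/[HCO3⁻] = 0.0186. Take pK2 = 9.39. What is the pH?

pH = 7.66

From K2 = [H⁺][CO3²⁻]/[HCO3⁻]:  pH = pK2 + log₁₀([CO3²⁻]/[HCO3⁻])
log₁₀(0.0186) = -1.730
pH = 9.39 + (-1.730) = 7.66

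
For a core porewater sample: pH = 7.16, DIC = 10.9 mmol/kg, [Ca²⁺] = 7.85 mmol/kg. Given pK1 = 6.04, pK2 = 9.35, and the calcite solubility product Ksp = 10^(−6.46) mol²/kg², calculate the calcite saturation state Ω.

α₂ = 1 / (1 + [H⁺]/K2 + [H⁺]²/(K1K2)) = 1 / (1 + 10^+2.19 + 10^+1.07)
   = 1 / (1 + 154.88 + 11.749) = 1/167.63 = 0.005965
[CO3²⁻] = α₂ × DIC = 0.005965 × 10.9 = 0.06502 mmol/kg
Ksp = 10^(−6.46) = 3.467×10^-7
Ω = [Ca²⁺][CO3²⁻]/Ksp = (7.85×10^-3)(6.502×10^-5) / 3.467×10^-7 = 1.47

Ω = 1.47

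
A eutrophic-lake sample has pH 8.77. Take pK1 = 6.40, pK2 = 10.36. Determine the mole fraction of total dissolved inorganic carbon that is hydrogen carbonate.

α₁ = 0.971

α₁ = 1 / (1 + [H⁺]/K1 + K2/[H⁺]) = 1 / (1 + 10^-2.37 + 10^-1.59)
   = 1 / (1 + 0.0042658 + 0.025704) = 1/1.0300 = 0.9709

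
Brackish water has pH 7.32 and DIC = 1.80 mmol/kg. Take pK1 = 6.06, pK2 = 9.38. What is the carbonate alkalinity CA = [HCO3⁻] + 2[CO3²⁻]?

CA = [HCO3⁻] + 2[CO3²⁻] = (α₁ + 2α₂)·DIC
At pH 7.32: [H⁺]/K1 = 10^-1.26 = 0.054954, K2/[H⁺] = 10^-2.06 = 0.0087096
α₁ = 1/(1 + 0.054954 + 0.0087096) = 1/1.0637 = 0.9401; α₂ = α₁·K2/[H⁺] = 0.008188
α₁ + 2α₂ = 0.9565
CA = 0.9565 × 1.80 = 1.72 mmol/kg

CA = 1.72 mmol/kg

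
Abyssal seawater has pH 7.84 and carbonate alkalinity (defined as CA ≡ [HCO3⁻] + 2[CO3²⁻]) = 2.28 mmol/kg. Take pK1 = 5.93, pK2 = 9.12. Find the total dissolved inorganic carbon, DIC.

CA = [HCO3⁻] + 2[CO3²⁻] = (α₁ + 2α₂)·DIC
At pH 7.84: [H⁺]/K1 = 10^-1.91 = 0.012303, K2/[H⁺] = 10^-1.28 = 0.052481
α₁ = 1/(1 + 0.012303 + 0.052481) = 1/1.0648 = 0.9392; α₂ = α₁·K2/[H⁺] = 0.04929
α₁ + 2α₂ = 1.0377
DIC = CA / (α₁ + 2α₂) = 2.28 / 1.0377 = 2.20 mmol/kg

DIC = 2.20 mmol/kg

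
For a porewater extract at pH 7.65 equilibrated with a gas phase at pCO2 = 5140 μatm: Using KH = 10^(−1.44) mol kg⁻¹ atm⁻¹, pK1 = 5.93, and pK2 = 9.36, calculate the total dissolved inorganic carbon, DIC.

[CO2*] = KH · pCO2 = 10^(−1.44) × 5140×10^-6 = 1.866×10^-4 mol/kg
α₀ = 1/(1 + K1/[H⁺] + K1K2/[H⁺]²) = 1/(1 + 10^+1.72 + 10^+0.01) = 0.01835
DIC = [CO2*]/α₀ = 1.866×10^-4 / 0.01835 = 10.2 mmol/kg

DIC = 10.2 mmol/kg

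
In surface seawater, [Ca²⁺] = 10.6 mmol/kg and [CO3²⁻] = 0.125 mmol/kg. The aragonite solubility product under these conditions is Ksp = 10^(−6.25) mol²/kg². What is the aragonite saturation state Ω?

Ksp = 10^(−6.25) = 5.623×10^-7
Ω = [Ca²⁺][CO3²⁻]/Ksp = (10.6×10^-3)(0.125×10^-3) / 5.623×10^-7 = 2.36

Ω = 2.36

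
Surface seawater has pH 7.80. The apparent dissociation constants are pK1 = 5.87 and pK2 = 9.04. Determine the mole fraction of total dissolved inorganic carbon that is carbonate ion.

α₂ = 0.0538

α₂ = 1 / (1 + [H⁺]/K2 + [H⁺]²/(K1K2)) = 1 / (1 + 10^+1.24 + 10^-0.69)
   = 1 / (1 + 17.378 + 0.20417) = 1/18.582 = 0.05381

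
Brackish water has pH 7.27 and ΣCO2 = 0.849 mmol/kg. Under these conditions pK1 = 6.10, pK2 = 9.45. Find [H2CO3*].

α₀ = 1 / (1 + K1/[H⁺] + K1K2/[H⁺]²) = 1 / (1 + 10^+1.17 + 10^-1.01)
   = 1 / (1 + 14.791 + 0.097724) = 1/15.889 = 0.06294
[CO2*] = α₀ × DIC = 0.06294 × 0.849 = 0.0534 mmol/kg

[CO2*] = 0.0534 mmol/kg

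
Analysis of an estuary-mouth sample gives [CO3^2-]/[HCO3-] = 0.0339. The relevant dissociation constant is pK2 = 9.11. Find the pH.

pH = 7.64

From K2 = [H⁺][CO3^2-]/[HCO3-]:  pH = pK2 + log₁₀([CO3^2-]/[HCO3-])
log₁₀(0.0339) = -1.470
pH = 9.11 + (-1.470) = 7.64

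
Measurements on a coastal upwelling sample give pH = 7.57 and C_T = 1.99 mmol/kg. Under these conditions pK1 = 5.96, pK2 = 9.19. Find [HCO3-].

[HCO3⁻] = 1.90 mmol/kg

α₁ = 1 / (1 + [H⁺]/K1 + K2/[H⁺]) = 1 / (1 + 10^-1.61 + 10^-1.62)
   = 1 / (1 + 0.024547 + 0.023988) = 1/1.0485 = 0.9537
[HCO3⁻] = α₁ × DIC = 0.9537 × 1.99 = 1.90 mmol/kg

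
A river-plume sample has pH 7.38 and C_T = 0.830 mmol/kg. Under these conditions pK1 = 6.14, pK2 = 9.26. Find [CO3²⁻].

[CO3²⁻] = 10.2 μmol/kg

α₂ = 1 / (1 + [H⁺]/K2 + [H⁺]²/(K1K2)) = 1 / (1 + 10^+1.88 + 10^+0.64)
   = 1 / (1 + 75.858 + 4.3652) = 1/81.223 = 0.01231
[CO3²⁻] = α₂ × DIC = 0.01231 × 0.830 = 0.0102 mmol/kg = 10.2 μmol/kg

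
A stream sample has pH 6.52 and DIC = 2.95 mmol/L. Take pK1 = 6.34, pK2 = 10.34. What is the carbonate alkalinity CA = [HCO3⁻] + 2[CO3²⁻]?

CA = [HCO3⁻] + 2[CO3²⁻] = (α₁ + 2α₂)·DIC
At pH 6.52: [H⁺]/K1 = 10^-0.18 = 0.66069, K2/[H⁺] = 10^-3.82 = 0.00015136
α₁ = 1/(1 + 0.66069 + 0.00015136) = 1/1.6608 = 0.6021; α₂ = α₁·K2/[H⁺] = 9.113×10^-5
α₁ + 2α₂ = 0.6023
CA = 0.6023 × 2.95 = 1.78 mmol/L

CA = 1.78 mmol/L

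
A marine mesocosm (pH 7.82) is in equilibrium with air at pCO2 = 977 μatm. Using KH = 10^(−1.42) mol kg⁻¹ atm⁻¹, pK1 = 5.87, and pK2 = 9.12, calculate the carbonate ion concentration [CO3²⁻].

[CO2*] = KH · pCO2 = 10^(−1.42) × 977×10^-6 = 3.714×10^-5 mol/kg
α₀ = 1/(1 + K1/[H⁺] + K1K2/[H⁺]²) = 1/(1 + 10^+1.95 + 10^+0.65) = 0.01057
DIC = [CO2*]/α₀ = 3.714×10^-5 / 0.01057 = 3.514 mmol/kg
[CO3²⁻] = α₂·DIC; α₂ = 0.04722, so [CO3²⁻] = 0.04722 × 3.514 = 0.166 mmol/kg

[CO3²⁻] = 0.166 mmol/kg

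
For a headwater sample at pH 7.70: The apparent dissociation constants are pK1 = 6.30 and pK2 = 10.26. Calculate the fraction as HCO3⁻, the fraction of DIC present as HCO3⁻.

α₁ = 1 / (1 + [H⁺]/K1 + K2/[H⁺]) = 1 / (1 + 10^-1.40 + 10^-2.56)
   = 1 / (1 + 0.039811 + 0.0027542) = 1/1.0426 = 0.9592

α₁ = 0.959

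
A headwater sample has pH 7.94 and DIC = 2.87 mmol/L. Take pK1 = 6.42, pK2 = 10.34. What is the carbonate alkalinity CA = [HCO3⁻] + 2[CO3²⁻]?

CA = [HCO3⁻] + 2[CO3²⁻] = (α₁ + 2α₂)·DIC
At pH 7.94: [H⁺]/K1 = 10^-1.52 = 0.030200, K2/[H⁺] = 10^-2.40 = 0.0039811
α₁ = 1/(1 + 0.030200 + 0.0039811) = 1/1.0342 = 0.9669; α₂ = α₁·K2/[H⁺] = 0.003849
α₁ + 2α₂ = 0.9746
CA = 0.9746 × 2.87 = 2.80 mmol/L

CA = 2.80 mmol/L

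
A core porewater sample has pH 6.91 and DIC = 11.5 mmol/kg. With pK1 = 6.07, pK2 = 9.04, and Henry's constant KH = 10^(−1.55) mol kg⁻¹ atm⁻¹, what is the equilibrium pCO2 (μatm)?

α₀ = 1 / (1 + K1/[H⁺] + K1K2/[H⁺]²) = 1 / (1 + 10^+0.84 + 10^-1.29)
   = 1 / (1 + 6.9183 + 0.051286) = 1/7.9696 = 0.1255
[CO2*] = α₀ × DIC = 0.1255 × 11.5 = 1.443 mmol/kg
pCO2 = [CO2*]/KH = 1.443×10^-3 / 2.818×10^-2 = 5.12×10^4 μatm

pCO2 = 5.12×10^4 μatm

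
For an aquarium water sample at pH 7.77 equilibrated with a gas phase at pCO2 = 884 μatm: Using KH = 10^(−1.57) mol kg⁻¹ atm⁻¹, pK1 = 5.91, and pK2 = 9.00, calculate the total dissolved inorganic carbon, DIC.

[CO2*] = KH · pCO2 = 10^(−1.57) × 884×10^-6 = 2.379×10^-5 mol/kg
α₀ = 1/(1 + K1/[H⁺] + K1K2/[H⁺]²) = 1/(1 + 10^+1.86 + 10^+0.63) = 0.01287
DIC = [CO2*]/α₀ = 2.379×10^-5 / 0.01287 = 1.85 mmol/kg

DIC = 1.85 mmol/kg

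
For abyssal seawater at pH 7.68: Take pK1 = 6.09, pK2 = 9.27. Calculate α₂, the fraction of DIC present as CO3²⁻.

α₂ = 1 / (1 + [H⁺]/K2 + [H⁺]²/(K1K2)) = 1 / (1 + 10^+1.59 + 10^+0.00)
   = 1 / (1 + 38.905 + 1.0000) = 1/40.905 = 0.02445

α₂ = 0.0244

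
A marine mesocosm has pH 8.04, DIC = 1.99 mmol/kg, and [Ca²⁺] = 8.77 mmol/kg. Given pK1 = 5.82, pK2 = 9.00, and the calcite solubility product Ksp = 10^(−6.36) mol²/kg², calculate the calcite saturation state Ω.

Ω = 3.93

α₂ = 1 / (1 + [H⁺]/K2 + [H⁺]²/(K1K2)) = 1 / (1 + 10^+0.96 + 10^-1.26)
   = 1 / (1 + 9.1201 + 0.054954) = 1/10.175 = 0.09828
[CO3²⁻] = α₂ × DIC = 0.09828 × 1.99 = 0.1956 mmol/kg
Ksp = 10^(−6.36) = 4.365×10^-7
Ω = [Ca²⁺][CO3²⁻]/Ksp = (8.77×10^-3)(1.956×10^-4) / 4.365×10^-7 = 3.93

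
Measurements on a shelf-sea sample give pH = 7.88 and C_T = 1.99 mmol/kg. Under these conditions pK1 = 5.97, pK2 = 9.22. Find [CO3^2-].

α₂ = 1 / (1 + [H⁺]/K2 + [H⁺]²/(K1K2)) = 1 / (1 + 10^+1.34 + 10^-0.57)
   = 1 / (1 + 21.878 + 0.26915) = 1/23.147 = 0.04320
[CO3²⁻] = α₂ × DIC = 0.04320 × 1.99 = 0.0860 mmol/kg

[CO3²⁻] = 0.0860 mmol/kg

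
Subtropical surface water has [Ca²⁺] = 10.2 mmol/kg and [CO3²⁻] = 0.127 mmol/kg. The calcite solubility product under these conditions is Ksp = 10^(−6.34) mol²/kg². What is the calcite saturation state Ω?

Ω = 2.83

Ksp = 10^(−6.34) = 4.571×10^-7
Ω = [Ca²⁺][CO3²⁻]/Ksp = (10.2×10^-3)(0.127×10^-3) / 4.571×10^-7 = 2.83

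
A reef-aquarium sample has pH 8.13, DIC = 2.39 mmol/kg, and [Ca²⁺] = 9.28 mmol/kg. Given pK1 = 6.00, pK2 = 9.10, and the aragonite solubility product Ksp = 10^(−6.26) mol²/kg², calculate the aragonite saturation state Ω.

α₂ = 1 / (1 + [H⁺]/K2 + [H⁺]²/(K1K2)) = 1 / (1 + 10^+0.97 + 10^-1.16)
   = 1 / (1 + 9.3325 + 0.069183) = 1/10.402 = 0.09614
[CO3²⁻] = α₂ × DIC = 0.09614 × 2.39 = 0.2298 mmol/kg
Ksp = 10^(−6.26) = 5.495×10^-7
Ω = [Ca²⁺][CO3²⁻]/Ksp = (9.28×10^-3)(2.298×10^-4) / 5.495×10^-7 = 3.88

Ω = 3.88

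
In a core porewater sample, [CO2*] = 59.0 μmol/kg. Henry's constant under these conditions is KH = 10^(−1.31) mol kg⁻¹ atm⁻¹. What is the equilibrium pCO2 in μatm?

KH = 10^(−1.31) = 4.898×10^-2 mol kg⁻¹ atm⁻¹
pCO2 = [CO2*]/KH = 59.0×10^-6 / 4.898×10^-2 = 1.20×10^-3 atm = 1200 μatm

pCO2 = 1200 μatm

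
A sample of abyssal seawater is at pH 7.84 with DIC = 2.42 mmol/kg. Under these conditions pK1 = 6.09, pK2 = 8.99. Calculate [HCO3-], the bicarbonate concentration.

α₁ = 1 / (1 + [H⁺]/K1 + K2/[H⁺]) = 1 / (1 + 10^-1.75 + 10^-1.15)
   = 1 / (1 + 0.017783 + 0.070795) = 1/1.0886 = 0.9186
[HCO3⁻] = α₁ × DIC = 0.9186 × 2.42 = 2.22 mmol/kg

[HCO3⁻] = 2.22 mmol/kg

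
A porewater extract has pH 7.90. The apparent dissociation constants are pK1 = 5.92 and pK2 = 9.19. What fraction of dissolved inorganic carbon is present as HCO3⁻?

α₁ = 0.942

α₁ = 1 / (1 + [H⁺]/K1 + K2/[H⁺]) = 1 / (1 + 10^-1.98 + 10^-1.29)
   = 1 / (1 + 0.010471 + 0.051286) = 1/1.0618 = 0.9418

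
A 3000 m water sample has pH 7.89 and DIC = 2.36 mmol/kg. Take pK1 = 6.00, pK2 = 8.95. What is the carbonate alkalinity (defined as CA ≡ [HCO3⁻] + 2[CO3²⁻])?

CA = 2.52 mmol/kg

CA = [HCO3⁻] + 2[CO3²⁻] = (α₁ + 2α₂)·DIC
At pH 7.89: [H⁺]/K1 = 10^-1.89 = 0.012882, K2/[H⁺] = 10^-1.06 = 0.087096
α₁ = 1/(1 + 0.012882 + 0.087096) = 1/1.1000 = 0.9091; α₂ = α₁·K2/[H⁺] = 0.07918
α₁ + 2α₂ = 1.0675
CA = 1.0675 × 2.36 = 2.52 mmol/kg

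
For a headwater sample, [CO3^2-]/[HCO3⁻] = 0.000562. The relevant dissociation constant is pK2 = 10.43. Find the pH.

From K2 = [H⁺][CO3^2-]/[HCO3⁻]:  pH = pK2 + log₁₀([CO3^2-]/[HCO3⁻])
log₁₀(0.000562) = -3.250
pH = 10.43 + (-3.250) = 7.18

pH = 7.18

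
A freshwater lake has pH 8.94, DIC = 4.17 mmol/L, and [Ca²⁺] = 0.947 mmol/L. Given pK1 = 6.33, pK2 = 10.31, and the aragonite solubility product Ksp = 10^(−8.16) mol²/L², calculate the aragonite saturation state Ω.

α₂ = 1 / (1 + [H⁺]/K2 + [H⁺]²/(K1K2)) = 1 / (1 + 10^+1.37 + 10^-1.24)
   = 1 / (1 + 23.442 + 0.057544) = 1/24.500 = 0.04082
[CO3²⁻] = α₂ × DIC = 0.04082 × 4.17 = 0.1702 mmol/L
Ksp = 10^(−8.16) = 6.918×10^-9
Ω = [Ca²⁺][CO3²⁻]/Ksp = (0.947×10^-3)(1.702×10^-4) / 6.918×10^-9 = 23.3

Ω = 23.3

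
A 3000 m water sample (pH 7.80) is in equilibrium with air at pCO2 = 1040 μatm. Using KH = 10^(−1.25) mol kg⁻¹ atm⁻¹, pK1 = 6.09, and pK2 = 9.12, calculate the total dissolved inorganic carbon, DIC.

DIC = 3.20 mmol/kg

[CO2*] = KH · pCO2 = 10^(−1.25) × 1040×10^-6 = 5.848×10^-5 mol/kg
α₀ = 1/(1 + K1/[H⁺] + K1K2/[H⁺]²) = 1/(1 + 10^+1.71 + 10^+0.39) = 0.01827
DIC = [CO2*]/α₀ = 5.848×10^-5 / 0.01827 = 3.20 mmol/kg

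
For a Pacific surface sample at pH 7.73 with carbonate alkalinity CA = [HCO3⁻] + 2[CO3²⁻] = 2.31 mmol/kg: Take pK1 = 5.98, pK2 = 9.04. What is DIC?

CA = [HCO3⁻] + 2[CO3²⁻] = (α₁ + 2α₂)·DIC
At pH 7.73: [H⁺]/K1 = 10^-1.75 = 0.017783, K2/[H⁺] = 10^-1.31 = 0.048978
α₁ = 1/(1 + 0.017783 + 0.048978) = 1/1.0668 = 0.9374; α₂ = α₁·K2/[H⁺] = 0.04591
α₁ + 2α₂ = 1.0292
DIC = CA / (α₁ + 2α₂) = 2.31 / 1.0292 = 2.24 mmol/kg

DIC = 2.24 mmol/kg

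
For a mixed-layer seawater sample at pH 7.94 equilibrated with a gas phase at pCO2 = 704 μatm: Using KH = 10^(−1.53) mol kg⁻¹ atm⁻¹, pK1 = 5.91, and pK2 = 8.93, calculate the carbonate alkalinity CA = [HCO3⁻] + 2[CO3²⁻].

CA = 2.68 mmol/kg

[CO2*] = KH · pCO2 = 10^(−1.53) × 704×10^-6 = 2.078×10^-5 mol/kg
α₀ = 1/(1 + K1/[H⁺] + K1K2/[H⁺]²) = 1/(1 + 10^+2.03 + 10^+1.04) = 0.008395
DIC = [CO2*]/α₀ = 2.078×10^-5 / 0.008395 = 2.475 mmol/kg
CA = (α₁ + 2α₂)·DIC = (0.8996 + 2×0.09205) × 2.475 = 2.68 mmol/kg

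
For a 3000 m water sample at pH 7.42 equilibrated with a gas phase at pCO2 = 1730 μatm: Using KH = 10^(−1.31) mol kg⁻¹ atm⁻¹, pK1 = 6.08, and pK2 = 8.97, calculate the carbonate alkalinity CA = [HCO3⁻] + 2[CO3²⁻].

CA = 1.96 mmol/kg

[CO2*] = KH · pCO2 = 10^(−1.31) × 1730×10^-6 = 8.473×10^-5 mol/kg
α₀ = 1/(1 + K1/[H⁺] + K1K2/[H⁺]²) = 1/(1 + 10^+1.34 + 10^-0.21) = 0.04256
DIC = [CO2*]/α₀ = 8.473×10^-5 / 0.04256 = 1.991 mmol/kg
CA = (α₁ + 2α₂)·DIC = (0.9312 + 2×0.02624) × 1.991 = 1.96 mmol/kg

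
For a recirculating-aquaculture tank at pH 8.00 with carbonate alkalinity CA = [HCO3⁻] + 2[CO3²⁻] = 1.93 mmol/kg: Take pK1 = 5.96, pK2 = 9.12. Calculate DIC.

CA = [HCO3⁻] + 2[CO3²⁻] = (α₁ + 2α₂)·DIC
At pH 8.00: [H⁺]/K1 = 10^-2.04 = 0.0091201, K2/[H⁺] = 10^-1.12 = 0.075858
α₁ = 1/(1 + 0.0091201 + 0.075858) = 1/1.0850 = 0.9217; α₂ = α₁·K2/[H⁺] = 0.06992
α₁ + 2α₂ = 1.0615
DIC = CA / (α₁ + 2α₂) = 1.93 / 1.0615 = 1.82 mmol/kg

DIC = 1.82 mmol/kg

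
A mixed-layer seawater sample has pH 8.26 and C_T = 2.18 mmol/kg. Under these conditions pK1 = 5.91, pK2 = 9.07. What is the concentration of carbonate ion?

α₂ = 1 / (1 + [H⁺]/K2 + [H⁺]²/(K1K2)) = 1 / (1 + 10^+0.81 + 10^-1.54)
   = 1 / (1 + 6.4565 + 0.028840) = 1/7.4854 = 0.1336
[CO3²⁻] = α₂ × DIC = 0.1336 × 2.18 = 0.291 mmol/kg

[CO3²⁻] = 0.291 mmol/kg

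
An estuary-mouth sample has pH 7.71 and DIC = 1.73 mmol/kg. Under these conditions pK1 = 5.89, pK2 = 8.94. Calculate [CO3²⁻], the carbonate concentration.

α₂ = 1 / (1 + [H⁺]/K2 + [H⁺]²/(K1K2)) = 1 / (1 + 10^+1.23 + 10^-0.59)
   = 1 / (1 + 16.982 + 0.25704) = 1/18.239 = 0.05483
[CO3²⁻] = α₂ × DIC = 0.05483 × 1.73 = 0.0948 mmol/kg

[CO3²⁻] = 0.0948 mmol/kg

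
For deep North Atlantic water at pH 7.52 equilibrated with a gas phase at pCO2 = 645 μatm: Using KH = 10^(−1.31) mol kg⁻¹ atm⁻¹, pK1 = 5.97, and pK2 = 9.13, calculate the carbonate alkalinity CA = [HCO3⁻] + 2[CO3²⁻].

[CO2*] = KH · pCO2 = 10^(−1.31) × 645×10^-6 = 3.159×10^-5 mol/kg
α₀ = 1/(1 + K1/[H⁺] + K1K2/[H⁺]²) = 1/(1 + 10^+1.55 + 10^-0.06) = 0.02677
DIC = [CO2*]/α₀ = 3.159×10^-5 / 0.02677 = 1.180 mmol/kg
CA = (α₁ + 2α₂)·DIC = (0.9499 + 2×0.02332) × 1.180 = 1.18 mmol/kg

CA = 1.18 mmol/kg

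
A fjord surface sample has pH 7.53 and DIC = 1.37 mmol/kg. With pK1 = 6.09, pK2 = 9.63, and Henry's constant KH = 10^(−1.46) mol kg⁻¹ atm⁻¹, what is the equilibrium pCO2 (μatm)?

α₀ = 1 / (1 + K1/[H⁺] + K1K2/[H⁺]²) = 1 / (1 + 10^+1.44 + 10^-0.66)
   = 1 / (1 + 27.542 + 0.21878) = 1/28.761 = 0.03477
[CO2*] = α₀ × DIC = 0.03477 × 1.37 = 0.04763 mmol/kg
pCO2 = [CO2*]/KH = 4.763×10^-5 / 3.467×10^-2 = 1370 μatm

pCO2 = 1370 μatm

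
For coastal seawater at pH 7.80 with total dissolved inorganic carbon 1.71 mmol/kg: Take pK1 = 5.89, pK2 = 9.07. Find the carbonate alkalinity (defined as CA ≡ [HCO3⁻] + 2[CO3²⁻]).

CA = [HCO3⁻] + 2[CO3²⁻] = (α₁ + 2α₂)·DIC
At pH 7.80: [H⁺]/K1 = 10^-1.91 = 0.012303, K2/[H⁺] = 10^-1.27 = 0.053703
α₁ = 1/(1 + 0.012303 + 0.053703) = 1/1.0660 = 0.9381; α₂ = α₁·K2/[H⁺] = 0.05038
α₁ + 2α₂ = 1.0388
CA = 1.0388 × 1.71 = 1.78 mmol/kg

CA = 1.78 mmol/kg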